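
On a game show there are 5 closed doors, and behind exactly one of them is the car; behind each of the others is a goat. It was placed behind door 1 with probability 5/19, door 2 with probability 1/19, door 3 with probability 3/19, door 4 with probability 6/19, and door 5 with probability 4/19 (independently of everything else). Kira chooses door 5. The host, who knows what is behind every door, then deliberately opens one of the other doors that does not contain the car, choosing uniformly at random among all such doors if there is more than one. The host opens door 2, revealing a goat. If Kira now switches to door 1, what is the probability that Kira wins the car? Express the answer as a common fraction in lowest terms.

5/17

Consider each possible location of the car in turn.
If it is behind door 1 (prior 5/19): the host has 3 equally likely choices, so probability 1/3; weight (5/19)·(1/3) = 5/57.
If it is behind door 2 (prior 1/19): the host opened door 2, so this case is ruled out; weight (1/19)·0 = 0.
If it is behind door 3 (prior 3/19): the host has 3 equally likely choices, so probability 1/3; weight (3/19)·(1/3) = 1/19.
If it is behind door 4 (prior 6/19): the host has 3 equally likely choices, so probability 1/3; weight (6/19)·(1/3) = 2/19.
If it is behind door 5 (prior 4/19): the host has 4 equally likely choices, so probability 1/4; weight (4/19)·(1/4) = 1/19.
The weights sum to 17/57.
So P(the car behind door 1 | the host opened door 2) = (5/57) / (17/57) = 5/17.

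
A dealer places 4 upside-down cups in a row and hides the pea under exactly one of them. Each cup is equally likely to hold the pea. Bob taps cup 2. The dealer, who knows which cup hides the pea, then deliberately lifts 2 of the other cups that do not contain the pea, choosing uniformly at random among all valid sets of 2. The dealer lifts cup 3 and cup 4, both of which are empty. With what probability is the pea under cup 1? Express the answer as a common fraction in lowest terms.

Consider each possible location of the pea in turn.
If it is under cup 1 (prior 1/4): the dealer has no choice, probability 1; weight (1/4)·1 = 1/4.
If it is under cup 2 (prior 1/4): the dealer has 3 equally likely choices, so probability 1/3; weight (1/4)·(1/3) = 1/12.
If it is under either of cups 3 and 4 (prior 1/4 each): that cup was opened and seen not to hold the prize — ruled out; weight (1/4)·0 = 0 each.
The weights sum to 1/3.
So P(the pea under cup 1 | the dealer opened cup 3 and cup 4) = (1/4) / (1/3) = 3/4.

3/4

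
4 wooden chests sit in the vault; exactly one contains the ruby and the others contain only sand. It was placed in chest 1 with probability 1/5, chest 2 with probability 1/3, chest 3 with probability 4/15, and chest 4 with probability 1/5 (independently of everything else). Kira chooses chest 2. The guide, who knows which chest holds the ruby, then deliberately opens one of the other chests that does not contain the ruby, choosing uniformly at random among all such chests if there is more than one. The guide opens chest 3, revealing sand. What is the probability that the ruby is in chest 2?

Condition on the true location of the ruby.
If it is in either of chests 1 and 4 (prior 1/5 each): the guide has 2 equally likely choices, so probability 1/2; weight (1/5)·(1/2) = 1/10 each.
If it is in chest 2 (prior 1/3): the guide has 3 equally likely choices, so probability 1/3; weight (1/3)·(1/3) = 1/9.
If it is in chest 3 (prior 4/15): the guide opened chest 3, so this case is ruled out; weight (4/15)·0 = 0.
The weights sum to 14/45.
So P(the ruby in chest 2 | the guide opened chest 3) = (1/9) / (14/45) = 5/14.

5/14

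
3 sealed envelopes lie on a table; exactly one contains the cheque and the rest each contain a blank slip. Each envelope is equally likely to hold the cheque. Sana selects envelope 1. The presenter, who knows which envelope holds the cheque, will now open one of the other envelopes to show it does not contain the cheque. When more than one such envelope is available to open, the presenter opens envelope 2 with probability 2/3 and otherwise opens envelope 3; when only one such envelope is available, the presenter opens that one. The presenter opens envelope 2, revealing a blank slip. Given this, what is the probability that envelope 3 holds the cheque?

Condition on the true location of the cheque.
If it is in envelope 1 (prior 1/3): envelope 2 is available, opened with probability 2/3; weight (1/3)·(2/3) = 2/9.
If it is in envelope 2 (prior 1/3): the presenter opened envelope 2, so this case is ruled out; weight (1/3)·0 = 0.
If it is in envelope 3 (prior 1/3): only envelope 2 is available, probability 1; weight (1/3)·1 = 1/3.
The weights sum to 5/9.
So P(the cheque in envelope 3 | the presenter opened envelope 2) = (1/3) / (5/9) = 3/5.

3/5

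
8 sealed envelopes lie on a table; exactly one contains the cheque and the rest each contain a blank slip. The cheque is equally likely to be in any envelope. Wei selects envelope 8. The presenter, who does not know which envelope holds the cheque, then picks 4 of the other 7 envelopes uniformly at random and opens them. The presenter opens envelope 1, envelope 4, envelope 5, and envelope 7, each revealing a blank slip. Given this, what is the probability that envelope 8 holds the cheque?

1/4

Apply Bayes' rule, conditioning on where the cheque actually is.
If it is in any of envelopes 1, 4, 5, and 7 (prior 1/8 each): that envelope was opened and seen not to hold the prize — ruled out; weight (1/8)·0 = 0 each.
If it is in any of envelopes 2, 3, 6, and 8 (prior 1/8 each): the presenter picks exactly this set with probability 1/35 regardless, and none is the prize; weight (1/8)·(1/35) = 1/280 each.
The weights sum to 1/70.
So P(the cheque in envelope 8 | the presenter opened envelope 1, envelope 4, envelope 5, and envelope 7) = (1/280) / (1/70) = 1/4.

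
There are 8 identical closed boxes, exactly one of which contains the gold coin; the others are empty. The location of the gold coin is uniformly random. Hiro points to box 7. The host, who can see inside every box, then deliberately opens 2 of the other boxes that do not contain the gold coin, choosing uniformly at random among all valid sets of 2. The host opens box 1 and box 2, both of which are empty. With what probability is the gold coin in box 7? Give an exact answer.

1/8

Condition on the true location of the gold coin.
If it is in either of boxes 1 and 2 (prior 1/8 each): that box was opened and seen not to hold the prize — ruled out; weight (1/8)·0 = 0 each.
If it is in any of boxes 3, 4, 5, 6, and 8 (prior 1/8 each): the host has 15 equally likely choices, so probability 1/15; weight (1/8)·(1/15) = 1/120 each.
If it is in box 7 (prior 1/8): the host has 21 equally likely choices, so probability 1/21; weight (1/8)·(1/21) = 1/168.
The weights sum to 1/21.
So P(the gold coin in box 7 | the host opened box 1 and box 2) = (1/168) / (1/21) = 1/8.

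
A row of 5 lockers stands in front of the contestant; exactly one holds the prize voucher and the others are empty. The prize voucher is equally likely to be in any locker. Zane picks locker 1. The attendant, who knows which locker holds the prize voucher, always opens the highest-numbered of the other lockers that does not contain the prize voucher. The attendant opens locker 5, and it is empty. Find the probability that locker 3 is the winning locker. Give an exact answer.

1/4

Apply Bayes' rule, conditioning on where the prize voucher actually is.
If it is in any of lockers 1, 2, 3, and 4 (prior 1/5 each): locker 5 is the highest-numbered option available, probability 1; weight (1/5)·1 = 1/5 each.
If it is in locker 5 (prior 1/5): the attendant opened locker 5, so this case is ruled out; weight (1/5)·0 = 0.
The weights sum to 4/5.
So P(the prize voucher in locker 3 | the attendant opened locker 5) = (1/5) / (4/5) = 1/4.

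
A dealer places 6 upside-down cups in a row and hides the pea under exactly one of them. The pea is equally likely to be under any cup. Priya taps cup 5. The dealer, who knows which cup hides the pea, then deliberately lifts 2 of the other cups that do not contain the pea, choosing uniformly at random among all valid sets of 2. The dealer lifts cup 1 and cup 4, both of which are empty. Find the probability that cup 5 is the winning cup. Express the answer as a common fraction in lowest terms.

1/6

Consider each possible location of the pea in turn.
If it is under either of cups 1 and 4 (prior 1/6 each): that cup was opened and seen not to hold the prize — ruled out; weight (1/6)·0 = 0 each.
If it is under any of cups 2, 3, and 6 (prior 1/6 each): the dealer has 6 equally likely choices, so probability 1/6; weight (1/6)·(1/6) = 1/36 each.
If it is under cup 5 (prior 1/6): the dealer has 10 equally likely choices, so probability 1/10; weight (1/6)·(1/10) = 1/60.
The weights sum to 1/10.
So P(the pea under cup 5 | the dealer opened cup 1 and cup 4) = (1/60) / (1/10) = 1/6.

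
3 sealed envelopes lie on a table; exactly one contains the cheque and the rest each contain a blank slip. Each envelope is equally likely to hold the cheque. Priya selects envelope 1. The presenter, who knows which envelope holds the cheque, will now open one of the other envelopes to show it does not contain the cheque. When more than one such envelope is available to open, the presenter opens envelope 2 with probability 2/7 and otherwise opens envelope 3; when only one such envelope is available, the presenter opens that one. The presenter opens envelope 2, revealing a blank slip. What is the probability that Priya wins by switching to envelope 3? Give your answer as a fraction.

7/9

Consider each possible location of the cheque in turn.
If it is in envelope 1 (prior 1/3): envelope 2 is available, opened with probability 2/7; weight (1/3)·(2/7) = 2/21.
If it is in envelope 2 (prior 1/3): the presenter opened envelope 2, so this case is ruled out; weight (1/3)·0 = 0.
If it is in envelope 3 (prior 1/3): only envelope 2 is available, probability 1; weight (1/3)·1 = 1/3.
The weights sum to 3/7.
So P(the cheque in envelope 3 | the presenter opened envelope 2) = (1/3) / (3/7) = 7/9.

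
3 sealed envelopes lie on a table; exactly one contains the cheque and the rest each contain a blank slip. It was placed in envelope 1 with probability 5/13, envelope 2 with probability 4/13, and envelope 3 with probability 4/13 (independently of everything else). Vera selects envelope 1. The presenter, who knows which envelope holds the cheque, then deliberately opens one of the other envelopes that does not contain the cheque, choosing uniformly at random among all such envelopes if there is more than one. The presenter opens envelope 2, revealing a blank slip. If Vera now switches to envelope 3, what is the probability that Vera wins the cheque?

8/13

Consider each possible location of the cheque in turn.
If it is in envelope 1 (prior 5/13): the presenter has 2 equally likely choices, so probability 1/2; weight (5/13)·(1/2) = 5/26.
If it is in envelope 2 (prior 4/13): the presenter opened envelope 2, so this case is ruled out; weight (4/13)·0 = 0.
If it is in envelope 3 (prior 4/13): the presenter has no choice, probability 1; weight (4/13)·1 = 4/13.
The weights sum to 1/2.
So P(the cheque in envelope 3 | the presenter opened envelope 2) = (4/13) / (1/2) = 8/13.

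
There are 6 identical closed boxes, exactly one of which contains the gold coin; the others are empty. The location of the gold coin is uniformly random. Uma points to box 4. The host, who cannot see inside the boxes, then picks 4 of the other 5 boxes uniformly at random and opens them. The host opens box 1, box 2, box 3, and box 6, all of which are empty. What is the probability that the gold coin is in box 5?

1/2

Because the host chose which boxes to open without knowing where the gold coin is, the choice is independent of the prize location. Learning that none of the 4 opened boxes holds the gold coin simply rules out those 4 locations and leaves the remaining 2 boxes still equally likely by symmetry.
So P(the gold coin in box 5) = 1/2.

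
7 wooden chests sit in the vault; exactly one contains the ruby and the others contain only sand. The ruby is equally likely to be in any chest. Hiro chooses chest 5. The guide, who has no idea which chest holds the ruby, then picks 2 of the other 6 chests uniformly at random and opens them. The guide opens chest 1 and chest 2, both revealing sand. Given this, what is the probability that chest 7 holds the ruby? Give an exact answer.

1/5

Apply Bayes' rule, conditioning on where the ruby actually is.
If it is in either of chests 1 and 2 (prior 1/7 each): that chest was opened and seen not to hold the prize — ruled out; weight (1/7)·0 = 0 each.
If it is in any of chests 3, 4, 5, 6, and 7 (prior 1/7 each): the guide picks exactly this set with probability 1/15 regardless, and none is the prize; weight (1/7)·(1/15) = 1/105 each.
The weights sum to 1/21.
So P(the ruby in chest 7 | the guide opened chest 1 and chest 2) = (1/105) / (1/21) = 1/5.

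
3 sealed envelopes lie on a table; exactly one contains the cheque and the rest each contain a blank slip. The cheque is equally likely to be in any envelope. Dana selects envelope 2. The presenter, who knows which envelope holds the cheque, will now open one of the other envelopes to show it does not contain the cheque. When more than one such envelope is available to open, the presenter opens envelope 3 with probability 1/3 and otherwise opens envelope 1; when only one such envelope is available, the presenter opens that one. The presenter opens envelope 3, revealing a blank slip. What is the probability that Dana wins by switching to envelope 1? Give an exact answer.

3/4

Apply Bayes' rule, conditioning on where the cheque actually is.
If it is in envelope 1 (prior 1/3): only envelope 3 is available, probability 1; weight (1/3)·1 = 1/3.
If it is in envelope 2 (prior 1/3): envelope 3 is available, opened with probability 1/3; weight (1/3)·(1/3) = 1/9.
If it is in envelope 3 (prior 1/3): the presenter opened envelope 3, so this case is ruled out; weight (1/3)·0 = 0.
The weights sum to 4/9.
So P(the cheque in envelope 1 | the presenter opened envelope 3) = (1/3) / (4/9) = 3/4.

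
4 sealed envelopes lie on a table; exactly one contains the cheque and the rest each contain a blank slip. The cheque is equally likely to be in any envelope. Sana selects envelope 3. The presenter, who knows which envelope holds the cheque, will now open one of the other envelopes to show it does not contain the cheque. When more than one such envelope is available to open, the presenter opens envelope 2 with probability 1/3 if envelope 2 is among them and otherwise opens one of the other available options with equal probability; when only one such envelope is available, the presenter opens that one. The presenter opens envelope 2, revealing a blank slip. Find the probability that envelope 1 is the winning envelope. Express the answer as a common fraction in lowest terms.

1/3

Condition on the true location of the cheque.
If it is in any of envelopes 1, 3, and 4 (prior 1/4 each): envelope 2 is available, opened with probability 1/3; weight (1/4)·(1/3) = 1/12 each.
If it is in envelope 2 (prior 1/4): the presenter opened envelope 2, so this case is ruled out; weight (1/4)·0 = 0.
The weights sum to 1/4.
So P(the cheque in envelope 1 | the presenter opened envelope 2) = (1/12) / (1/4) = 1/3.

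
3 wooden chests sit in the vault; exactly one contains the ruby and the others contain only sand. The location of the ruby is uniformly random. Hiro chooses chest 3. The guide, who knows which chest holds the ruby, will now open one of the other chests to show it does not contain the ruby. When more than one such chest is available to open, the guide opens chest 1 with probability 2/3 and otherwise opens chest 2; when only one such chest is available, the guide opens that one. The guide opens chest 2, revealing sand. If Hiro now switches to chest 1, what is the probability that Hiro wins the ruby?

Condition on the true location of the ruby.
If it is in chest 1 (prior 1/3): only chest 2 is available, probability 1; weight (1/3)·1 = 1/3.
If it is in chest 2 (prior 1/3): the guide opened chest 2, so this case is ruled out; weight (1/3)·0 = 0.
If it is in chest 3 (prior 1/3): chest 1 is available but not opened, probability 1/3; weight (1/3)·(1/3) = 1/9.
The weights sum to 4/9.
So P(the ruby in chest 1 | the guide opened chest 2) = (1/3) / (4/9) = 3/4.

3/4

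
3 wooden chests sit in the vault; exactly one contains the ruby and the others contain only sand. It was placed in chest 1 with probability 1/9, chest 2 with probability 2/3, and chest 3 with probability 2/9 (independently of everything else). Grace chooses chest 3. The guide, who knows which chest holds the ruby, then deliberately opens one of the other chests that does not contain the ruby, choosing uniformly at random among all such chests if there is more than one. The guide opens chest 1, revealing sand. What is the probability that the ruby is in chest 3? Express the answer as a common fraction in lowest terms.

Condition on the true location of the ruby.
If it is in chest 1 (prior 1/9): the guide opened chest 1, so this case is ruled out; weight (1/9)·0 = 0.
If it is in chest 2 (prior 2/3): the guide has no choice, probability 1; weight (2/3)·1 = 2/3.
If it is in chest 3 (prior 2/9): the guide has 2 equally likely choices, so probability 1/2; weight (2/9)·(1/2) = 1/9.
The weights sum to 7/9.
So P(the ruby in chest 3 | the guide opened chest 1) = (1/9) / (7/9) = 1/7.

1/7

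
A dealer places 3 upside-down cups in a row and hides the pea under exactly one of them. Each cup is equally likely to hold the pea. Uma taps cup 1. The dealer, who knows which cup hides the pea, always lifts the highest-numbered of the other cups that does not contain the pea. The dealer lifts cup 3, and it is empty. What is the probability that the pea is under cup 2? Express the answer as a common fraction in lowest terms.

Consider each possible location of the pea in turn.
If it is under either of cups 1 and 2 (prior 1/3 each): cup 3 is the highest-numbered option available, probability 1; weight (1/3)·1 = 1/3 each.
If it is under cup 3 (prior 1/3): the dealer opened cup 3, so this case is ruled out; weight (1/3)·0 = 0.
The weights sum to 2/3.
So P(the pea under cup 2 | the dealer opened cup 3) = (1/3) / (2/3) = 1/2.

1/2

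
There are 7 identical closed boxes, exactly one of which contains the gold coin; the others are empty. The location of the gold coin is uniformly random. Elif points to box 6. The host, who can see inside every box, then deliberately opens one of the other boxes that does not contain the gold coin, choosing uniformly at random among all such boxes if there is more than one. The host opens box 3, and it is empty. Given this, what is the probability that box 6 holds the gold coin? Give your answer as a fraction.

Condition on the true location of the gold coin.
If it is in any of boxes 1, 2, 4, 5, and 7 (prior 1/7 each): the host has 5 equally likely choices, so probability 1/5; weight (1/7)·(1/5) = 1/35 each.
If it is in box 3 (prior 1/7): the host opened box 3, so this case is ruled out; weight (1/7)·0 = 0.
If it is in box 6 (prior 1/7): the host has 6 equally likely choices, so probability 1/6; weight (1/7)·(1/6) = 1/42.
The weights sum to 1/6.
So P(the gold coin in box 6 | the host opened box 3) = (1/42) / (1/6) = 1/7.

1/7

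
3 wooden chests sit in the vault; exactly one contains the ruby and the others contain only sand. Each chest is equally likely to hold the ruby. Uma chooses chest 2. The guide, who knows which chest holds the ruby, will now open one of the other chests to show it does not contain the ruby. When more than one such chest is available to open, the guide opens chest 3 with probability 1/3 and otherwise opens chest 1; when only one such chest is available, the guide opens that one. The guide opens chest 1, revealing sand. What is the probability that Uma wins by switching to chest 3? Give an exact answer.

3/5

Apply Bayes' rule, conditioning on where the ruby actually is.
If it is in chest 1 (prior 1/3): the guide opened chest 1, so this case is ruled out; weight (1/3)·0 = 0.
If it is in chest 2 (prior 1/3): chest 3 is available but not opened, probability 2/3; weight (1/3)·(2/3) = 2/9.
If it is in chest 3 (prior 1/3): only chest 1 is available, probability 1; weight (1/3)·1 = 1/3.
The weights sum to 5/9.
So P(the ruby in chest 3 | the guide opened chest 1) = (1/3) / (5/9) = 3/5.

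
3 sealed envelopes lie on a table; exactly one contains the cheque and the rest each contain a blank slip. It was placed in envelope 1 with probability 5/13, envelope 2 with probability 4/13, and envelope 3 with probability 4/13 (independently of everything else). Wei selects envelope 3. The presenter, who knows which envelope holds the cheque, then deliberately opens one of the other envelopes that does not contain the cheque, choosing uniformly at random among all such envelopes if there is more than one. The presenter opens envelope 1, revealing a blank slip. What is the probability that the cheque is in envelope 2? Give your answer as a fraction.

Consider each possible location of the cheque in turn.
If it is in envelope 1 (prior 5/13): the presenter opened envelope 1, so this case is ruled out; weight (5/13)·0 = 0.
If it is in envelope 2 (prior 4/13): the presenter has no choice, probability 1; weight (4/13)·1 = 4/13.
If it is in envelope 3 (prior 4/13): the presenter has 2 equally likely choices, so probability 1/2; weight (4/13)·(1/2) = 2/13.
The weights sum to 6/13.
So P(the cheque in envelope 2 | the presenter opened envelope 1) = (4/13) / (6/13) = 2/3.

2/3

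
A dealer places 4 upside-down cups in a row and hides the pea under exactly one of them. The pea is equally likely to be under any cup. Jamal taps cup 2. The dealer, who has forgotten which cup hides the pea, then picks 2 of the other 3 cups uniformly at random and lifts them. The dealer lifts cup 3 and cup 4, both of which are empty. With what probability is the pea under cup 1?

Apply Bayes' rule, conditioning on where the pea actually is.
If it is under either of cups 1 and 2 (prior 1/4 each): the dealer picks exactly this set with probability 1/3 regardless, and none is the prize; weight (1/4)·(1/3) = 1/12 each.
If it is under either of cups 3 and 4 (prior 1/4 each): that cup was opened and seen not to hold the prize — ruled out; weight (1/4)·0 = 0 each.
The weights sum to 1/6.
So P(the pea under cup 1 | the dealer opened cup 3 and cup 4) = (1/12) / (1/6) = 1/2.

1/2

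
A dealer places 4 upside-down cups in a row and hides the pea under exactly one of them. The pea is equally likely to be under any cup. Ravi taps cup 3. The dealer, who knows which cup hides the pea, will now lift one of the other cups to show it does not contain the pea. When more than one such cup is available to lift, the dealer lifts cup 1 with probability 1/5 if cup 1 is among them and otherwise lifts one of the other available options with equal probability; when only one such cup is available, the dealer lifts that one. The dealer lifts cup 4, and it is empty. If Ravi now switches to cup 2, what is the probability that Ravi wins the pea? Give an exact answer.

8/17

Condition on the true location of the pea.
If it is under cup 1 (prior 1/4): cup 1 holds the prize so is unavailable; the dealer chooses uniformly among the 2 others, probability 1/2; weight (1/4)·(1/2) = 1/8.
If it is under cup 2 (prior 1/4): cup 1 is available but not opened, probability 4/5; weight (1/4)·(4/5) = 1/5.
If it is under cup 3 (prior 1/4): cup 1 is available but not opened; cup 4 gets probability (1 − 1/5)/2 = 2/5; weight (1/4)·(2/5) = 1/10.
If it is under cup 4 (prior 1/4): the dealer opened cup 4, so this case is ruled out; weight (1/4)·0 = 0.
The weights sum to 17/40.
So P(the pea under cup 2 | the dealer opened cup 4) = (1/5) / (17/40) = 8/17.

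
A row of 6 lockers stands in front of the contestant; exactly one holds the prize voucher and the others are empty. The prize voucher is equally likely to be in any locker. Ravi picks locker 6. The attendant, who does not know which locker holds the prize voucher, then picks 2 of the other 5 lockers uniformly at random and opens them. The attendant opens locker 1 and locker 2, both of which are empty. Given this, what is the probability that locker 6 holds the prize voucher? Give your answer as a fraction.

Condition on the true location of the prize voucher.
If it is in either of lockers 1 and 2 (prior 1/6 each): that locker was opened and seen not to hold the prize — ruled out; weight (1/6)·0 = 0 each.
If it is in any of lockers 3, 4, 5, and 6 (prior 1/6 each): the attendant picks exactly this set with probability 1/10 regardless, and none is the prize; weight (1/6)·(1/10) = 1/60 each.
The weights sum to 1/15.
So P(the prize voucher in locker 6 | the attendant opened locker 1 and locker 2) = (1/60) / (1/15) = 1/4.

1/4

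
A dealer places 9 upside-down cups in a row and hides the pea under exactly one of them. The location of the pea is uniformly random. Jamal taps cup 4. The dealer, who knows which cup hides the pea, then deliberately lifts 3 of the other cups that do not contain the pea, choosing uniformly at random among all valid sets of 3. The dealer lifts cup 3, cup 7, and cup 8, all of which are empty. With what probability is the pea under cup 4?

1/9

Consider each possible location of the pea in turn.
If it is under any of cups 1, 2, 5, 6, and 9 (prior 1/9 each): the dealer has 35 equally likely choices, so probability 1/35; weight (1/9)·(1/35) = 1/315 each.
If it is under any of cups 3, 7, and 8 (prior 1/9 each): that cup was opened and seen not to hold the prize — ruled out; weight (1/9)·0 = 0 each.
If it is under cup 4 (prior 1/9): the dealer has 56 equally likely choices, so probability 1/56; weight (1/9)·(1/56) = 1/504.
The weights sum to 1/56.
So P(the pea under cup 4 | the dealer opened cup 3, cup 7, and cup 8) = (1/504) / (1/56) = 1/9.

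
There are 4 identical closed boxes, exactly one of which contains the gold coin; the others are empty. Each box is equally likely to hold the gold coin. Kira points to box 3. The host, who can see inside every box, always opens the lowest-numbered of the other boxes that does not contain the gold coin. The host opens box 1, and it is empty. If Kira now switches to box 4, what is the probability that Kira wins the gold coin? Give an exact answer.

Condition on the true location of the gold coin.
If it is in box 1 (prior 1/4): the host opened box 1, so this case is ruled out; weight (1/4)·0 = 0.
If it is in any of boxes 2, 3, and 4 (prior 1/4 each): box 1 is the lowest-numbered option available, probability 1; weight (1/4)·1 = 1/4 each.
The weights sum to 3/4.
So P(the gold coin in box 4 | the host opened box 1) = (1/4) / (3/4) = 1/3.

1/3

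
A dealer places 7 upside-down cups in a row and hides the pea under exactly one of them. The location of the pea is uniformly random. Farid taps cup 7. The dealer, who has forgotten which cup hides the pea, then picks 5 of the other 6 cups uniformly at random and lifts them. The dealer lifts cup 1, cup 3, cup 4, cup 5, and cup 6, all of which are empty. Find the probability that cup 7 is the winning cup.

1/2

Apply Bayes' rule, conditioning on where the pea actually is.
If it is under any of cups 1, 3, 4, 5, and 6 (prior 1/7 each): that cup was opened and seen not to hold the prize — ruled out; weight (1/7)·0 = 0 each.
If it is under either of cups 2 and 7 (prior 1/7 each): the dealer picks exactly this set with probability 1/6 regardless, and none is the prize; weight (1/7)·(1/6) = 1/42 each.
The weights sum to 1/21.
So P(the pea under cup 7 | the dealer opened cup 1, cup 3, cup 4, cup 5, and cup 6) = (1/42) / (1/21) = 1/2.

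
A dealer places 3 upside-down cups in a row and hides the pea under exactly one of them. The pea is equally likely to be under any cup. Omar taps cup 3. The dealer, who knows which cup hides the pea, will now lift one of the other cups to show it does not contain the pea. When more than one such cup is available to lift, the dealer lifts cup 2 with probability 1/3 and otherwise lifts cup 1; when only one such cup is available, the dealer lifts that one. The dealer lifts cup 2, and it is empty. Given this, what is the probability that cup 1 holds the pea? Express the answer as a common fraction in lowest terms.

Condition on the true location of the pea.
If it is under cup 1 (prior 1/3): only cup 2 is available, probability 1; weight (1/3)·1 = 1/3.
If it is under cup 2 (prior 1/3): the dealer opened cup 2, so this case is ruled out; weight (1/3)·0 = 0.
If it is under cup 3 (prior 1/3): cup 2 is available, opened with probability 1/3; weight (1/3)·(1/3) = 1/9.
The weights sum to 4/9.
So P(the pea under cup 1 | the dealer opened cup 2) = (1/3) / (4/9) = 3/4.

3/4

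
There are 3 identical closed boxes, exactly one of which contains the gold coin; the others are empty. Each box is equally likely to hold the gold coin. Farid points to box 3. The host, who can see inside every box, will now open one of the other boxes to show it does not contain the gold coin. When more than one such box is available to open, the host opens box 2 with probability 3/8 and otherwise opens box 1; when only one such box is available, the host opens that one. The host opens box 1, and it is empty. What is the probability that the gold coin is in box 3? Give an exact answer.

5/13

Condition on the true location of the gold coin.
If it is in box 1 (prior 1/3): the host opened box 1, so this case is ruled out; weight (1/3)·0 = 0.
If it is in box 2 (prior 1/3): only box 1 is available, probability 1; weight (1/3)·1 = 1/3.
If it is in box 3 (prior 1/3): box 2 is available but not opened, probability 5/8; weight (1/3)·(5/8) = 5/24.
The weights sum to 13/24.
So P(the gold coin in box 3 | the host opened box 1) = (5/24) / (13/24) = 5/13.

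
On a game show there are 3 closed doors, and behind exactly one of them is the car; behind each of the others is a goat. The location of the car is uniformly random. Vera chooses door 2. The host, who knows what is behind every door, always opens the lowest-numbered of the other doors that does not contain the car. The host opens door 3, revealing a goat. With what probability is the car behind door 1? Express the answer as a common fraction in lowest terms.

Apply Bayes' rule, conditioning on where the car actually is.
If it is behind door 1 (prior 1/3): door 3 is the lowest-numbered option available, probability 1; weight (1/3)·1 = 1/3.
If it is behind door 2 (prior 1/3): the host would have opened door 1 instead, probability 0; weight (1/3)·0 = 0.
If it is behind door 3 (prior 1/3): the host opened door 3, so this case is ruled out; weight (1/3)·0 = 0.
The weights sum to 1/3.
So P(the car behind door 1 | the host opened door 3) = (1/3) / (1/3) = 1.

1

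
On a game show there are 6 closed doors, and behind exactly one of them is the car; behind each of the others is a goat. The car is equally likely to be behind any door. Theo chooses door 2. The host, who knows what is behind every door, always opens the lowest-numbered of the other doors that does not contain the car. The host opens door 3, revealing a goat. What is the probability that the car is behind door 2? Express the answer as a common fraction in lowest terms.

0

Condition on the true location of the car.
If it is behind door 1 (prior 1/6): door 3 is the lowest-numbered option available, probability 1; weight (1/6)·1 = 1/6.
If it is behind any of doors 2, 4, 5, and 6 (prior 1/6 each): the host would have opened door 1 instead, probability 0; weight (1/6)·0 = 0 each.
If it is behind door 3 (prior 1/6): the host opened door 3, so this case is ruled out; weight (1/6)·0 = 0.
The weights sum to 1/6.
So P(the car behind door 2 | the host opened door 3) = 0 / (1/6) = 0.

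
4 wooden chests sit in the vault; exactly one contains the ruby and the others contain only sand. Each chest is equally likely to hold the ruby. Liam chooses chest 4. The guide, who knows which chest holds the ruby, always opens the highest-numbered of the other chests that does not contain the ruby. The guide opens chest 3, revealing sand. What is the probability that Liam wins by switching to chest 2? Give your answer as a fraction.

1/3

Condition on the true location of the ruby.
If it is in any of chests 1, 2, and 4 (prior 1/4 each): chest 3 is the highest-numbered option available, probability 1; weight (1/4)·1 = 1/4 each.
If it is in chest 3 (prior 1/4): the guide opened chest 3, so this case is ruled out; weight (1/4)·0 = 0.
The weights sum to 3/4.
So P(the ruby in chest 2 | the guide opened chest 3) = (1/4) / (3/4) = 1/3.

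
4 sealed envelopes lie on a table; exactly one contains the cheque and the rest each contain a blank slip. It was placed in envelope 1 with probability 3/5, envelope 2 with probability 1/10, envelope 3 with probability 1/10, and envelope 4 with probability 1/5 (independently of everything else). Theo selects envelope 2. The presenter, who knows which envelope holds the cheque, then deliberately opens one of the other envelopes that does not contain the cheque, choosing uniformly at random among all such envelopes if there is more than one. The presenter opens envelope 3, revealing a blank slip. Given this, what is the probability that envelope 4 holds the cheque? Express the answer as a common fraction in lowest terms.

3/13

Consider each possible location of the cheque in turn.
If it is in envelope 1 (prior 3/5): the presenter has 2 equally likely choices, so probability 1/2; weight (3/5)·(1/2) = 3/10.
If it is in envelope 2 (prior 1/10): the presenter has 3 equally likely choices, so probability 1/3; weight (1/10)·(1/3) = 1/30.
If it is in envelope 3 (prior 1/10): the presenter opened envelope 3, so this case is ruled out; weight (1/10)·0 = 0.
If it is in envelope 4 (prior 1/5): the presenter has 2 equally likely choices, so probability 1/2; weight (1/5)·(1/2) = 1/10.
The weights sum to 13/30.
So P(the cheque in envelope 4 | the presenter opened envelope 3) = (1/10) / (13/30) = 3/13.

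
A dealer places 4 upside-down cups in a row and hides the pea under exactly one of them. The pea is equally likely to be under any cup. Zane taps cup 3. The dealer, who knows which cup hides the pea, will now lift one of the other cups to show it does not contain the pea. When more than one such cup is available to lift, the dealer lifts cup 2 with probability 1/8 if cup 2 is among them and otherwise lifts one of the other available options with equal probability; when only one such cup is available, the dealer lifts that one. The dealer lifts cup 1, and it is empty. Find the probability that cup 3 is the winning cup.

7/29

Condition on the true location of the pea.
If it is under cup 1 (prior 1/4): the dealer opened cup 1, so this case is ruled out; weight (1/4)·0 = 0.
If it is under cup 2 (prior 1/4): cup 2 holds the prize so is unavailable; the dealer chooses uniformly among the 2 others, probability 1/2; weight (1/4)·(1/2) = 1/8.
If it is under cup 3 (prior 1/4): cup 2 is available but not opened; cup 1 gets probability (1 − 1/8)/2 = 7/16; weight (1/4)·(7/16) = 7/64.
If it is under cup 4 (prior 1/4): cup 2 is available but not opened, probability 7/8; weight (1/4)·(7/8) = 7/32.
The weights sum to 29/64.
So P(the pea under cup 3 | the dealer opened cup 1) = (7/64) / (29/64) = 7/29.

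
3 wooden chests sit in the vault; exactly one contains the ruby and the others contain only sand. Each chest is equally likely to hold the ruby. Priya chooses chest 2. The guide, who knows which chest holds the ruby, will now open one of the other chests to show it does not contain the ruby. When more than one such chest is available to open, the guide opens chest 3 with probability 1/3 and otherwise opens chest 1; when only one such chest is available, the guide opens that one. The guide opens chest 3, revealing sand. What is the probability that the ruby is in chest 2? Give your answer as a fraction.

1/4

Condition on the true location of the ruby.
If it is in chest 1 (prior 1/3): only chest 3 is available, probability 1; weight (1/3)·1 = 1/3.
If it is in chest 2 (prior 1/3): chest 3 is available, opened with probability 1/3; weight (1/3)·(1/3) = 1/9.
If it is in chest 3 (prior 1/3): the guide opened chest 3, so this case is ruled out; weight (1/3)·0 = 0.
The weights sum to 4/9.
So P(the ruby in chest 2 | the guide opened chest 3) = (1/9) / (4/9) = 1/4.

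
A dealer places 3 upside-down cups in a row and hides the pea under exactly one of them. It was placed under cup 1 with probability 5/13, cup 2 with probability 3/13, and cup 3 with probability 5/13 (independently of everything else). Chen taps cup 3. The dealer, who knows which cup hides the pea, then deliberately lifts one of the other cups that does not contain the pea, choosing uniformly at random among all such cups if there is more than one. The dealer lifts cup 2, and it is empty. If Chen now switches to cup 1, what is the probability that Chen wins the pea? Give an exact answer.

Consider each possible location of the pea in turn.
If it is under cup 1 (prior 5/13): the dealer has no choice, probability 1; weight (5/13)·1 = 5/13.
If it is under cup 2 (prior 3/13): the dealer opened cup 2, so this case is ruled out; weight (3/13)·0 = 0.
If it is under cup 3 (prior 5/13): the dealer has 2 equally likely choices, so probability 1/2; weight (5/13)·(1/2) = 5/26.
The weights sum to 15/26.
So P(the pea under cup 1 | the dealer opened cup 2) = (5/13) / (15/26) = 2/3.

2/3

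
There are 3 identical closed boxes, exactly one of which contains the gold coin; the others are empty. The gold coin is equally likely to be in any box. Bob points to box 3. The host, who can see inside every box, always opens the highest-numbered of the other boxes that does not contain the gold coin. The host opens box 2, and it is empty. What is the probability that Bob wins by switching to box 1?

Condition on the true location of the gold coin.
If it is in either of boxes 1 and 3 (prior 1/3 each): box 2 is the highest-numbered option available, probability 1; weight (1/3)·1 = 1/3 each.
If it is in box 2 (prior 1/3): the host opened box 2, so this case is ruled out; weight (1/3)·0 = 0.
The weights sum to 2/3.
So P(the gold coin in box 1 | the host opened box 2) = (1/3) / (2/3) = 1/2.

1/2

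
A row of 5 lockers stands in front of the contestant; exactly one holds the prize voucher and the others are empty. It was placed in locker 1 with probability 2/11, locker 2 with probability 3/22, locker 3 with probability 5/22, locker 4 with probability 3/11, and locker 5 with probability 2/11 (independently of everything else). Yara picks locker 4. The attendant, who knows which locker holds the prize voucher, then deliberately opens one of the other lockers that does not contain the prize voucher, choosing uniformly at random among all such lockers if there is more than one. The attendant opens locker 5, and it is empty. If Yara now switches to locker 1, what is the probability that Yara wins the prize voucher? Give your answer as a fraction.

Consider each possible location of the prize voucher in turn.
If it is in locker 1 (prior 2/11): the attendant has 3 equally likely choices, so probability 1/3; weight (2/11)·(1/3) = 2/33.
If it is in locker 2 (prior 3/22): the attendant has 3 equally likely choices, so probability 1/3; weight (3/22)·(1/3) = 1/22.
If it is in locker 3 (prior 5/22): the attendant has 3 equally likely choices, so probability 1/3; weight (5/22)·(1/3) = 5/66.
If it is in locker 4 (prior 3/11): the attendant has 4 equally likely choices, so probability 1/4; weight (3/11)·(1/4) = 3/44.
If it is in locker 5 (prior 2/11): the attendant opened locker 5, so this case is ruled out; weight (2/11)·0 = 0.
The weights sum to 1/4.
So P(the prize voucher in locker 1 | the attendant opened locker 5) = (2/33) / (1/4) = 8/33.

8/33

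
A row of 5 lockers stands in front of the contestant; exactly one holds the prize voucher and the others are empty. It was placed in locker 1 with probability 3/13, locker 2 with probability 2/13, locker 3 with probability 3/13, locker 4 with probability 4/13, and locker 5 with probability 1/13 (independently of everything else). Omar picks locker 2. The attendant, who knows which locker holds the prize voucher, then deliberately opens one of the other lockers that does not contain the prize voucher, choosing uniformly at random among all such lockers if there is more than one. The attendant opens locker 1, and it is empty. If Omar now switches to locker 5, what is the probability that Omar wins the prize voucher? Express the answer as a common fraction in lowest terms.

2/19

Consider each possible location of the prize voucher in turn.
If it is in locker 1 (prior 3/13): the attendant opened locker 1, so this case is ruled out; weight (3/13)·0 = 0.
If it is in locker 2 (prior 2/13): the attendant has 4 equally likely choices, so probability 1/4; weight (2/13)·(1/4) = 1/26.
If it is in locker 3 (prior 3/13): the attendant has 3 equally likely choices, so probability 1/3; weight (3/13)·(1/3) = 1/13.
If it is in locker 4 (prior 4/13): the attendant has 3 equally likely choices, so probability 1/3; weight (4/13)·(1/3) = 4/39.
If it is in locker 5 (prior 1/13): the attendant has 3 equally likely choices, so probability 1/3; weight (1/13)·(1/3) = 1/39.
The weights sum to 19/78.
So P(the prize voucher in locker 5 | the attendant opened locker 1) = (1/39) / (19/78) = 2/19.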